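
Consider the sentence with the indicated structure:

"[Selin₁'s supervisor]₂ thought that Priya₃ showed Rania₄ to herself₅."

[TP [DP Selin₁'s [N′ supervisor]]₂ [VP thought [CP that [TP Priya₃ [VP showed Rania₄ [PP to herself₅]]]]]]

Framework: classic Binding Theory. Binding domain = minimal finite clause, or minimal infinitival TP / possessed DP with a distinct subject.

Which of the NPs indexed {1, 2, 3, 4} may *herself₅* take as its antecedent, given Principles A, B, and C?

{3, 4}

*herself* is an anaphor, so Principle A applies: it must be bound in its binding domain.
Binding domain of *herself₅*: the embedded TP, whose subject is Priya₃.
*Selin₁* does not c-command the anaphor → cannot bind it.
*[Selin₁'s supervisor]₂* c-commands the anaphor but is outside its binding domain → cannot satisfy Principle A.
*Priya₃* c-commands the anaphor within its binding domain → licit binder.
*Rania₄* c-commands the anaphor within its binding domain → licit binder.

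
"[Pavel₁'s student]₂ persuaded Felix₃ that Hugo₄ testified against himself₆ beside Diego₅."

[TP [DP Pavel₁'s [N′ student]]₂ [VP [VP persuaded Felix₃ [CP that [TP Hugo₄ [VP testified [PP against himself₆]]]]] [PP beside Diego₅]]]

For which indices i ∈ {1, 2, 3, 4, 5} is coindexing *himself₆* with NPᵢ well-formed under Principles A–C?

*himself* is an anaphor, so Principle A applies: it must be bound in its binding domain.
Binding domain of *himself₆*: the embedded TP, whose subject is Hugo₄.
*Pavel₁* does not c-command the anaphor → cannot bind it.
*[Pavel₁'s student]₂* c-commands the anaphor but is outside its binding domain → cannot satisfy Principle A.
*Felix₃* c-commands the anaphor but is outside its binding domain → cannot satisfy Principle A.
*Hugo₄* c-commands the anaphor within its binding domain → licit binder.
*Diego₅* does not c-command the anaphor → cannot bind it.

{4}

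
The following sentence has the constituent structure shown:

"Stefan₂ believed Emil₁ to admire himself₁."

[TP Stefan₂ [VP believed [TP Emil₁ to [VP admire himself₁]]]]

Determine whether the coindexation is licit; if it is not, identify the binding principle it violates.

The two coindexed NPs are *Emil₁* and *himself₁*.
*himself₁* is an anaphor; its binding domain is the embedded TP, whose subject is Emil₁. *Emil₁* c-commands it within that domain and shares its index, so Principle A is satisfied.
*Emil₁* is an R-expression; *himself₁* does not c-command it, and no other NP shares its index, so Principle C is satisfied.
All principles are respected.

grammatical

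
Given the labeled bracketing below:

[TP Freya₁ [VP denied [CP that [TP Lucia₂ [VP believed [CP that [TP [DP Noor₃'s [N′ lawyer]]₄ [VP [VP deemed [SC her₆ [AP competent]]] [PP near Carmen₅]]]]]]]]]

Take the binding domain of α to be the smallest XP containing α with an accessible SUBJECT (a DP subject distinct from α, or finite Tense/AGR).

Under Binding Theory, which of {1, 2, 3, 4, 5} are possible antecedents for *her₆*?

{1, 2, 3, 5}

*her* is a pronoun, so Principle B applies: it must be free in its binding domain.
Binding domain of *her₆*: the embedded TP, whose subject is [Noor₃'s lawyer]₄.
*Freya₁* c-commands the pronoun but from outside its binding domain, and is not c-commanded by it → coindexation permitted.
*Lucia₂* c-commands the pronoun but from outside its binding domain, and is not c-commanded by it → coindexation permitted.
*Noor₃* and the pronoun do not c-command one another → neither Principle B nor Principle C is at stake; coindexation permitted.
*[Noor₃'s lawyer]₄* c-commands the pronoun within its binding domain → coindexation would violate Principle B.
*Carmen₅* and the pronoun do not c-command one another → neither Principle B nor Principle C is at stake; coindexation permitted.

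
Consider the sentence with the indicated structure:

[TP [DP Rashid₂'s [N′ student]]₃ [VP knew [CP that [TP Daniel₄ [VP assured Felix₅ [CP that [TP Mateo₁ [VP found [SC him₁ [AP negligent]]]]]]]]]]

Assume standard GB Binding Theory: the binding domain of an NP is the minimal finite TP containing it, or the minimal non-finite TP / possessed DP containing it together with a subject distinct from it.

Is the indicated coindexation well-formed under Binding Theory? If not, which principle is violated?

The two coindexed NPs are *Mateo₁* and *him₁*.
*him₁* is a pronoun. Its binding domain is the embedded TP, whose subject is Mateo₁.
*Mateo₁* c-commands it within that domain and carries the same index.
The pronoun is locally bound → Principle B violation.

Principle B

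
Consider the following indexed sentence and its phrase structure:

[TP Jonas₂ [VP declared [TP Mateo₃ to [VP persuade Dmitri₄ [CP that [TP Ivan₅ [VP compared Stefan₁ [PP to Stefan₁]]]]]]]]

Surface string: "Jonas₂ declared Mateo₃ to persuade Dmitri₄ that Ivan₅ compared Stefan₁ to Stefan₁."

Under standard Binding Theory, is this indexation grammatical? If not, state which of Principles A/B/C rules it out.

Principle C

The two coindexed NPs are *Stefan₁* (the higher occurrence) and *Stefan₁* (the lower occurrence).
*Stefan₁* (the lower occurrence) is an R-expression. Principle C requires it to be free everywhere.
*Stefan₁* (the higher occurrence) c-commands it and carries the same index.
The R-expression is bound → Principle C violation.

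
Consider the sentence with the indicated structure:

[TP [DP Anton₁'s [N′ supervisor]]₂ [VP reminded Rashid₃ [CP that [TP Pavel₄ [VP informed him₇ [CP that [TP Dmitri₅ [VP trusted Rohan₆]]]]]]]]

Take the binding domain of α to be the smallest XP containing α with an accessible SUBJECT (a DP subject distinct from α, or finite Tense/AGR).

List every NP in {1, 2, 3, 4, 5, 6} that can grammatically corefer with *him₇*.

*him* is a pronoun, so Principle B applies: it must be free in its binding domain.
Binding domain of *him₇*: the embedded TP, whose subject is Pavel₄.
*Anton₁* and the pronoun do not c-command one another → neither Principle B nor Principle C is at stake; coindexation permitted.
*[Anton₁'s supervisor]₂* c-commands the pronoun but from outside its binding domain, and is not c-commanded by it → coindexation permitted.
*Rashid₃* c-commands the pronoun but from outside its binding domain, and is not c-commanded by it → coindexation permitted.
*Pavel₄* c-commands the pronoun within its binding domain → coindexation would violate Principle B.
*Dmitri₅*: the pronoun c-commands this R-expression → coindexation would violate Principle C on *Dmitri₅*.
*Rohan₆*: the pronoun c-commands this R-expression → coindexation would violate Principle C on *Rohan₆*.

{1, 2, 3}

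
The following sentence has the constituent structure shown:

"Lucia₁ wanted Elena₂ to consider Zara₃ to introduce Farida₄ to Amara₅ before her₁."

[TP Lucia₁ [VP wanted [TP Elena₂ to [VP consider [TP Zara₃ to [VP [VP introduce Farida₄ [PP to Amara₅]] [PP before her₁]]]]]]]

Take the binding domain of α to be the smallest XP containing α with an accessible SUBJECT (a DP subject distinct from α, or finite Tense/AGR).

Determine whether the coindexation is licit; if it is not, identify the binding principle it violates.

grammatical

The two coindexed NPs are *Lucia₁* and *her₁*.
*her₁* is a pronoun; its binding domain is the embedded TP, whose subject is Zara₃. Within that domain it is c-commanded only by *Zara₃*, which carries a different index — the pronoun is free locally, so Principle B holds.
*Lucia₁* is an R-expression; *her₁* does not c-command it, and no other NP shares its index, so Principle C is satisfied.
All principles are respected.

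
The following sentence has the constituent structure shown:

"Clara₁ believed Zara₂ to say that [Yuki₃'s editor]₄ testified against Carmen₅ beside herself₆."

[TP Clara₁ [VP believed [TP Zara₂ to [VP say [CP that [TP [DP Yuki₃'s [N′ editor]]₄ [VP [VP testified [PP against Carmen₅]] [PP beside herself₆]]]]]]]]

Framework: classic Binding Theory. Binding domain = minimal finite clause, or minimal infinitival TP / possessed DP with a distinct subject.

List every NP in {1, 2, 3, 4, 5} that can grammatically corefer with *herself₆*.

{4}

*herself* is an anaphor, so Principle A applies: it must be bound in its binding domain.
Binding domain of *herself₆*: the embedded TP, whose subject is [Yuki₃'s editor]₄.
*Clara₁* c-commands the anaphor but is outside its binding domain → cannot satisfy Principle A.
*Zara₂* c-commands the anaphor but is outside its binding domain → cannot satisfy Principle A.
*Yuki₃* does not c-command the anaphor → cannot bind it.
*[Yuki₃'s editor]₄* c-commands the anaphor within its binding domain → licit binder.
*Carmen₅* does not c-command the anaphor → cannot bind it.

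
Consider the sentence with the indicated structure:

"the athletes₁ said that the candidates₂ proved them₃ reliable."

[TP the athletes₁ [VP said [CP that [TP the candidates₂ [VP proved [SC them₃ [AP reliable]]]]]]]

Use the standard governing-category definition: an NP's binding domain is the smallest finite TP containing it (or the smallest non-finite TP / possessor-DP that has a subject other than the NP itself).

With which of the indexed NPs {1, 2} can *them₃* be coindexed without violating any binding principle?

{1}

*them* is a pronoun, so Principle B applies: it must be free in its binding domain.
Binding domain of *them₃*: the embedded TP, whose subject is the candidates₂.
*the athletes₁* c-commands the pronoun but from outside its binding domain, and is not c-commanded by it → coindexation permitted.
*the candidates₂* c-commands the pronoun within its binding domain → coindexation would violate Principle B.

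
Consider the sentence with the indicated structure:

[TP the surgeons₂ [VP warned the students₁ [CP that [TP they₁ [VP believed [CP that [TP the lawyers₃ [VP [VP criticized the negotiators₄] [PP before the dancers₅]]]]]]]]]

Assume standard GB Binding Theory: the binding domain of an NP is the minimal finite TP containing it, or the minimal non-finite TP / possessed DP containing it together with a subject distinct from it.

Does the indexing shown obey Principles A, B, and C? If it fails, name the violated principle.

The two coindexed NPs are *the students₁* and *they₁*.
*they₁* is a pronoun; nothing c-commands it within its binding domain (the embedded TP.), so Principle B holds trivially.
*the students₁* is an R-expression; *they₁* does not c-command it, and no other NP shares its index, so Principle C is satisfied.
All principles are respected.

grammatical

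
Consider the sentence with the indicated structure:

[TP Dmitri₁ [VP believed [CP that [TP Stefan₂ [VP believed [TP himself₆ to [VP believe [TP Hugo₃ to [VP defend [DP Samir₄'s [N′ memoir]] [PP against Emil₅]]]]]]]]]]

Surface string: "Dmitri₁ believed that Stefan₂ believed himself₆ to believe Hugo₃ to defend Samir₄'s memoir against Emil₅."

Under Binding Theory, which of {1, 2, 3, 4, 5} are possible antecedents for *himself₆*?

{2}

*himself* is an anaphor, so Principle A applies: it must be bound in its binding domain.
Binding domain of *himself₆*: the embedded TP, whose subject is Stefan₂.
*Dmitri₁* c-commands the anaphor but is outside its binding domain → cannot satisfy Principle A.
*Stefan₂* c-commands the anaphor within its binding domain → licit binder.
*Hugo₃* does not c-command the anaphor → cannot bind it.
*Samir₄* does not c-command the anaphor → cannot bind it.
*Emil₅* does not c-command the anaphor → cannot bind it.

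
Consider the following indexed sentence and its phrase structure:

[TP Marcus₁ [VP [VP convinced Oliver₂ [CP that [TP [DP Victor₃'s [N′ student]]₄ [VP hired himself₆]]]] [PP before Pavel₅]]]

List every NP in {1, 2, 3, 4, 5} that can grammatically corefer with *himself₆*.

*himself* is an anaphor, so Principle A applies: it must be bound in its binding domain.
Binding domain of *himself₆*: the embedded TP, whose subject is [Victor₃'s student]₄.
*Marcus₁* c-commands the anaphor but is outside its binding domain → cannot satisfy Principle A.
*Oliver₂* c-commands the anaphor but is outside its binding domain → cannot satisfy Principle A.
*Victor₃* does not c-command the anaphor → cannot bind it.
*[Victor₃'s student]₄* c-commands the anaphor within its binding domain → licit binder.
*Pavel₅* does not c-command the anaphor → cannot bind it.

{4}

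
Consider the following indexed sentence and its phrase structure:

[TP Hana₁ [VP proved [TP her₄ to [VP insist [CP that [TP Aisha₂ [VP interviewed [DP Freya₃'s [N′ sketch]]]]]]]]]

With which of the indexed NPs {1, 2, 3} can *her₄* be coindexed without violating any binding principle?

*her* is a pronoun, so Principle B applies: it must be free in its binding domain.
Binding domain of *her₄*: the matrix TP, whose subject is Hana₁.
*Hana₁* c-commands the pronoun within its binding domain → coindexation would violate Principle B.
*Aisha₂*: the pronoun c-commands this R-expression → coindexation would violate Principle C on *Aisha₂*.
*Freya₃*: the pronoun c-commands this R-expression → coindexation would violate Principle C on *Freya₃*.

none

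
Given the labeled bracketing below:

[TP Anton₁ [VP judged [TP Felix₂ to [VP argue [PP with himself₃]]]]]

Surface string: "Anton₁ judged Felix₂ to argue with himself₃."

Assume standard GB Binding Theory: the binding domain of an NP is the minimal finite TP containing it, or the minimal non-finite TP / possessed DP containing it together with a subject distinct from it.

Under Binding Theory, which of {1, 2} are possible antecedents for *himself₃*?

{2}

*himself* is an anaphor, so Principle A applies: it must be bound in its binding domain.
Binding domain of *himself₃*: the embedded TP, whose subject is Felix₂.
*Anton₁* c-commands the anaphor but is outside its binding domain → cannot satisfy Principle A.
*Felix₂* c-commands the anaphor within its binding domain → licit binder.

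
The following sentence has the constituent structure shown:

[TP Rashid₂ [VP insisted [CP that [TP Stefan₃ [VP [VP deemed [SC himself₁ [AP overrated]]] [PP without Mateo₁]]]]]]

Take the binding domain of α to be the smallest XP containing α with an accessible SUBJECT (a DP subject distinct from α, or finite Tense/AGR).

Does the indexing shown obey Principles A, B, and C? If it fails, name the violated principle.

Principle A

The two coindexed NPs are *Mateo₁* and *himself₁*.
*himself₁* is an anaphor. Principle A requires it to be bound within its binding domain — the embedded TP, whose subject is Stefan₃.
Within that domain it is c-commanded by *Stefan₃*, which does not share its index.
*Mateo₁* does not c-command the anaphor at all.
The anaphor is unbound in its domain → Principle A violation.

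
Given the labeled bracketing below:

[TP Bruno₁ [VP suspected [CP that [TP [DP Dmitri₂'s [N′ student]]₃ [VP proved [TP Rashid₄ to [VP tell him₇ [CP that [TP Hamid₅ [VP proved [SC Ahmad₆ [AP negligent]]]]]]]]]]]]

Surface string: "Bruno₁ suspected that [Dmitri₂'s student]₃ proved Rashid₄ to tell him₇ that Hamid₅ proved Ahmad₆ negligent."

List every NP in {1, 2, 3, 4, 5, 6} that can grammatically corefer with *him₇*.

{1, 2, 3}

*him* is a pronoun, so Principle B applies: it must be free in its binding domain.
Binding domain of *him₇*: the embedded TP, whose subject is Rashid₄.
*Bruno₁* c-commands the pronoun but from outside its binding domain, and is not c-commanded by it → coindexation permitted.
*Dmitri₂* and the pronoun do not c-command one another → neither Principle B nor Principle C is at stake; coindexation permitted.
*[Dmitri₂'s student]₃* c-commands the pronoun but from outside its binding domain, and is not c-commanded by it → coindexation permitted.
*Rashid₄* c-commands the pronoun within its binding domain → coindexation would violate Principle B.
*Hamid₅*: the pronoun c-commands this R-expression → coindexation would violate Principle C on *Hamid₅*.
*Ahmad₆*: the pronoun c-commands this R-expression → coindexation would violate Principle C on *Ahmad₆*.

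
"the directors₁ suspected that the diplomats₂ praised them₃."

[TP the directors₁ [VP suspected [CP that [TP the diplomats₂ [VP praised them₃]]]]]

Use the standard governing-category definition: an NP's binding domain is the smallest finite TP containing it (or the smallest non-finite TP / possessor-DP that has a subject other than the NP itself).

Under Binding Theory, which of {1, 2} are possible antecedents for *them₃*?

{1}

*them* is a pronoun, so Principle B applies: it must be free in its binding domain.
Binding domain of *them₃*: the embedded TP, whose subject is the diplomats₂.
*the directors₁* c-commands the pronoun but from outside its binding domain, and is not c-commanded by it → coindexation permitted.
*the diplomats₂* c-commands the pronoun within its binding domain → coindexation would violate Principle B.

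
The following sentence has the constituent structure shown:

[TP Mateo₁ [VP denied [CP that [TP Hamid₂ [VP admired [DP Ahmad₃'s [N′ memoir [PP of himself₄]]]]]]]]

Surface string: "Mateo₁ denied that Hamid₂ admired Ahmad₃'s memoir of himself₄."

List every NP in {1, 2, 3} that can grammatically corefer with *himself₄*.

{3}

*himself* is an anaphor, so Principle A applies: it must be bound in its binding domain.
Binding domain of *himself₄*: the possessed DP, whose subject is Ahmad₃.
*Mateo₁* c-commands the anaphor but is outside its binding domain → cannot satisfy Principle A.
*Hamid₂* c-commands the anaphor but is outside its binding domain → cannot satisfy Principle A.
*Ahmad₃* c-commands the anaphor within its binding domain → licit binder.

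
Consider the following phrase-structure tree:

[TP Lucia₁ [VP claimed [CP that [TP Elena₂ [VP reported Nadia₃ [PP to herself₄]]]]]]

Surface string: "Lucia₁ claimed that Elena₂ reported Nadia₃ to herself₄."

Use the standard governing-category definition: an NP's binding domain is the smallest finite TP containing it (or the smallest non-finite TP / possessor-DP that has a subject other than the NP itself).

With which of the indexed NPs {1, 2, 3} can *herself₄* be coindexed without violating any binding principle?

*herself* is an anaphor, so Principle A applies: it must be bound in its binding domain.
Binding domain of *herself₄*: the embedded TP, whose subject is Elena₂.
*Lucia₁* c-commands the anaphor but is outside its binding domain → cannot satisfy Principle A.
*Elena₂* c-commands the anaphor within its binding domain → licit binder.
*Nadia₃* c-commands the anaphor within its binding domain → licit binder.

{2, 3}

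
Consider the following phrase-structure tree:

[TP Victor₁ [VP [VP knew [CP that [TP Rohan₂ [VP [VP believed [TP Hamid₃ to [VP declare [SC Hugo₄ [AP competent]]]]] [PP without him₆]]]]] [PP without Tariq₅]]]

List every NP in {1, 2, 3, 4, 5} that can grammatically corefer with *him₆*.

{1, 3, 4, 5}

*him* is a pronoun, so Principle B applies: it must be free in its binding domain.
Binding domain of *him₆*: the embedded TP, whose subject is Rohan₂.
*Victor₁* c-commands the pronoun but from outside its binding domain, and is not c-commanded by it → coindexation permitted.
*Rohan₂* c-commands the pronoun within its binding domain → coindexation would violate Principle B.
*Hamid₃* and the pronoun do not c-command one another → neither Principle B nor Principle C is at stake; coindexation permitted.
*Hugo₄* and the pronoun do not c-command one another → neither Principle B nor Principle C is at stake; coindexation permitted.
*Tariq₅* and the pronoun do not c-command one another → neither Principle B nor Principle C is at stake; coindexation permitted.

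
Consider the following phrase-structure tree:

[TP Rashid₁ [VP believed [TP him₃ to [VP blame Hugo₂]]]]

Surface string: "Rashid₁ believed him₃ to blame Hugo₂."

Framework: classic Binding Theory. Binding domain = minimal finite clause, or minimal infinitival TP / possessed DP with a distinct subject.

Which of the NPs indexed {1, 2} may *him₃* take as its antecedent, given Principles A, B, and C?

*him* is a pronoun, so Principle B applies: it must be free in its binding domain.
Binding domain of *him₃*: the matrix TP, whose subject is Rashid₁.
*Rashid₁* c-commands the pronoun within its binding domain → coindexation would violate Principle B.
*Hugo₂*: the pronoun c-commands this R-expression → coindexation would violate Principle C on *Hugo₂*.

none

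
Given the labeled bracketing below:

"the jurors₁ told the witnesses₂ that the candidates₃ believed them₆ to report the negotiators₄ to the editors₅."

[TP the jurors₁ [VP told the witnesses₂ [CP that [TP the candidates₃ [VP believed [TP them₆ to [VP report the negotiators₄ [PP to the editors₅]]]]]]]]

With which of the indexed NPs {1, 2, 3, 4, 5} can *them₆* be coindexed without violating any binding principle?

{1, 2}

*them* is a pronoun, so Principle B applies: it must be free in its binding domain.
Binding domain of *them₆*: the embedded TP, whose subject is the candidates₃.
*the jurors₁* c-commands the pronoun but from outside its binding domain, and is not c-commanded by it → coindexation permitted.
*the witnesses₂* c-commands the pronoun but from outside its binding domain, and is not c-commanded by it → coindexation permitted.
*the candidates₃* c-commands the pronoun within its binding domain → coindexation would violate Principle B.
*the negotiators₄*: the pronoun c-commands this R-expression → coindexation would violate Principle C on *the negotiators₄*.
*the editors₅*: the pronoun c-commands this R-expression → coindexation would violate Principle C on *the editors₅*.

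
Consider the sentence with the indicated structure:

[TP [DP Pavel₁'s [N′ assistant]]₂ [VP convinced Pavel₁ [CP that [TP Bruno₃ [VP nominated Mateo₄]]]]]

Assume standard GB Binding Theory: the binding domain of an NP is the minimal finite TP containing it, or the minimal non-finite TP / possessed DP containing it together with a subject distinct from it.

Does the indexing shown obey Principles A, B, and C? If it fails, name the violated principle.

grammatical

The two coindexed NPs are *Pavel₁* and *Pavel₁*.
*Pavel₁* is an R-expression; no coindexed NP c-commands it, so Principle C holds.
*Pavel₁* is an R-expression; *Pavel₁* does not c-command it, and no other NP shares its index, so Principle C is satisfied.
All principles are respected.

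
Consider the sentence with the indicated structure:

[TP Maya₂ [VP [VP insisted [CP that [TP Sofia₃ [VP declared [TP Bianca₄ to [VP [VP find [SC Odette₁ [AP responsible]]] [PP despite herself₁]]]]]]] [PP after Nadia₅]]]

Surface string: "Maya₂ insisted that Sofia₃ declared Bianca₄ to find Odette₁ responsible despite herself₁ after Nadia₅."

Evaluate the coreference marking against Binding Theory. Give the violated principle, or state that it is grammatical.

Principle A

The two coindexed NPs are *Odette₁* and *herself₁*.
*herself₁* is an anaphor. Principle A requires it to be bound within its binding domain — the embedded TP, whose subject is Bianca₄.
Within that domain it is c-commanded by *Bianca₄*, which does not share its index.
*Odette₁* does not c-command the anaphor at all.
The anaphor is unbound in its domain → Principle A violation.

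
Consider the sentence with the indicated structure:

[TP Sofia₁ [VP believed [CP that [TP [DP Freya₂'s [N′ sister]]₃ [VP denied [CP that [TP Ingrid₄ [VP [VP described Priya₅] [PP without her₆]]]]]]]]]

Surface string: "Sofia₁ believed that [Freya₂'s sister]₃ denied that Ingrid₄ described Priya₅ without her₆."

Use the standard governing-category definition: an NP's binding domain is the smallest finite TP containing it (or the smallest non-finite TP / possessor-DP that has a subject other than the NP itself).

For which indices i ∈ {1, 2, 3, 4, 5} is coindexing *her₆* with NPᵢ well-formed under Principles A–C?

{1, 2, 3, 5}

*her* is a pronoun, so Principle B applies: it must be free in its binding domain.
Binding domain of *her₆*: the embedded TP, whose subject is Ingrid₄.
*Sofia₁* c-commands the pronoun but from outside its binding domain, and is not c-commanded by it → coindexation permitted.
*Freya₂* and the pronoun do not c-command one another → neither Principle B nor Principle C is at stake; coindexation permitted.
*[Freya₂'s sister]₃* c-commands the pronoun but from outside its binding domain, and is not c-commanded by it → coindexation permitted.
*Ingrid₄* c-commands the pronoun within its binding domain → coindexation would violate Principle B.
*Priya₅* and the pronoun do not c-command one another → neither Principle B nor Principle C is at stake; coindexation permitted.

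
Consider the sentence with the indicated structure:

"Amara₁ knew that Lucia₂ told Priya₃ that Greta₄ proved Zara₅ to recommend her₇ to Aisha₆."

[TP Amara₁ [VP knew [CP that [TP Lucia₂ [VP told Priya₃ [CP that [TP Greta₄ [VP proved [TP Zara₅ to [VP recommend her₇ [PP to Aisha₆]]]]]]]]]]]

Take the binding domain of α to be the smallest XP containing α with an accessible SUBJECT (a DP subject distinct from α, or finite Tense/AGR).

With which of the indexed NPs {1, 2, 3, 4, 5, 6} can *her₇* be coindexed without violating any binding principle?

*her* is a pronoun, so Principle B applies: it must be free in its binding domain.
Binding domain of *her₇*: the embedded TP, whose subject is Zara₅.
*Amara₁* c-commands the pronoun but from outside its binding domain, and is not c-commanded by it → coindexation permitted.
*Lucia₂* c-commands the pronoun but from outside its binding domain, and is not c-commanded by it → coindexation permitted.
*Priya₃* c-commands the pronoun but from outside its binding domain, and is not c-commanded by it → coindexation permitted.
*Greta₄* c-commands the pronoun but from outside its binding domain, and is not c-commanded by it → coindexation permitted.
*Zara₅* c-commands the pronoun within its binding domain → coindexation would violate Principle B.
*Aisha₆*: the pronoun c-commands this R-expression → coindexation would violate Principle C on *Aisha₆*.

{1, 2, 3, 4}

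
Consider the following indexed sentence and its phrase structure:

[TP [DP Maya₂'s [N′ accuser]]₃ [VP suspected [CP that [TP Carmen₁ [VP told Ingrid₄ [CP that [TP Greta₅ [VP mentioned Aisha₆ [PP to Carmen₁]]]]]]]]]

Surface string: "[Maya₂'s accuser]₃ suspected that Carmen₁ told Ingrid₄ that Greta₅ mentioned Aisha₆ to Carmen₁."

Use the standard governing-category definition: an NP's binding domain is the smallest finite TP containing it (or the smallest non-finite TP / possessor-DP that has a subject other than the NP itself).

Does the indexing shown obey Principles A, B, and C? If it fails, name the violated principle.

Principle C

The two coindexed NPs are *Carmen₁* (the lower occurrence) and *Carmen₁* (the higher occurrence).
*Carmen₁* (the lower occurrence) is an R-expression. Principle C requires it to be free everywhere.
*Carmen₁* (the higher occurrence) c-commands it and carries the same index.
The R-expression is bound → Principle C violation.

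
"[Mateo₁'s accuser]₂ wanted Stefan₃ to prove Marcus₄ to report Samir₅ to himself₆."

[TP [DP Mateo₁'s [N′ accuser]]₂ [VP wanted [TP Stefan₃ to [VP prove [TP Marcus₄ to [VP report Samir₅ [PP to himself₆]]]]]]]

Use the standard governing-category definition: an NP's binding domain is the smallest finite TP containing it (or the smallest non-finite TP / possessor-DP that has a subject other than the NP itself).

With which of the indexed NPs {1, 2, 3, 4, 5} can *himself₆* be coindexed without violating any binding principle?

{4, 5}

*himself* is an anaphor, so Principle A applies: it must be bound in its binding domain.
Binding domain of *himself₆*: the embedded TP, whose subject is Marcus₄.
*Mateo₁* does not c-command the anaphor → cannot bind it.
*[Mateo₁'s accuser]₂* c-commands the anaphor but is outside its binding domain → cannot satisfy Principle A.
*Stefan₃* c-commands the anaphor but is outside its binding domain → cannot satisfy Principle A.
*Marcus₄* c-commands the anaphor within its binding domain → licit binder.
*Samir₅* c-commands the anaphor within its binding domain → licit binder.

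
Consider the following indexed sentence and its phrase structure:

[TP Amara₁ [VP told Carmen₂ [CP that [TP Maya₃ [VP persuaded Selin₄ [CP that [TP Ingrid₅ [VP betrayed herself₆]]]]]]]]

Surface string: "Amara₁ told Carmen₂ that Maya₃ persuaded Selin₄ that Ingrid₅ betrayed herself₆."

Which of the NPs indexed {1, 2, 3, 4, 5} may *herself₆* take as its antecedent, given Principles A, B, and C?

{5}

*herself* is an anaphor, so Principle A applies: it must be bound in its binding domain.
Binding domain of *herself₆*: the embedded TP, whose subject is Ingrid₅.
*Amara₁* c-commands the anaphor but is outside its binding domain → cannot satisfy Principle A.
*Carmen₂* c-commands the anaphor but is outside its binding domain → cannot satisfy Principle A.
*Maya₃* c-commands the anaphor but is outside its binding domain → cannot satisfy Principle A.
*Selin₄* c-commands the anaphor but is outside its binding domain → cannot satisfy Principle A.
*Ingrid₅* c-commands the anaphor within its binding domain → licit binder.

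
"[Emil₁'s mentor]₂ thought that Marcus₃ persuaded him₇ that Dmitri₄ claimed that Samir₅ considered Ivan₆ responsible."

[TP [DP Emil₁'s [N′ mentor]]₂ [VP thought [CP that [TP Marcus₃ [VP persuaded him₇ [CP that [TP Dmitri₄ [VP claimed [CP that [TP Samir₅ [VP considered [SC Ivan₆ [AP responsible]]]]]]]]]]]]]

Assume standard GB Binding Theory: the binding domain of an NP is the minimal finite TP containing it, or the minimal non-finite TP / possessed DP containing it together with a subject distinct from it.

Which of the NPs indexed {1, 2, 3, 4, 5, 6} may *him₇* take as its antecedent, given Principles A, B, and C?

{1, 2}

*him* is a pronoun, so Principle B applies: it must be free in its binding domain.
Binding domain of *him₇*: the embedded TP, whose subject is Marcus₃.
*Emil₁* and the pronoun do not c-command one another → neither Principle B nor Principle C is at stake; coindexation permitted.
*[Emil₁'s mentor]₂* c-commands the pronoun but from outside its binding domain, and is not c-commanded by it → coindexation permitted.
*Marcus₃* c-commands the pronoun within its binding domain → coindexation would violate Principle B.
*Dmitri₄*: the pronoun c-commands this R-expression → coindexation would violate Principle C on *Dmitri₄*.
*Samir₅*: the pronoun c-commands this R-expression → coindexation would violate Principle C on *Samir₅*.
*Ivan₆*: the pronoun c-commands this R-expression → coindexation would violate Principle C on *Ivan₆*.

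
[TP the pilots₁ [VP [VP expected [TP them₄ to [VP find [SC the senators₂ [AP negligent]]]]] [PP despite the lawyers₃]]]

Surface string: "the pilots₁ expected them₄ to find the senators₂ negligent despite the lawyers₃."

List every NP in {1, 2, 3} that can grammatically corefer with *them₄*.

{3}

*them* is a pronoun, so Principle B applies: it must be free in its binding domain.
Binding domain of *them₄*: the matrix TP, whose subject is the pilots₁.
*the pilots₁* c-commands the pronoun within its binding domain → coindexation would violate Principle B.
*the senators₂*: the pronoun c-commands this R-expression → coindexation would violate Principle C on *the senators₂*.
*the lawyers₃* and the pronoun do not c-command one another → neither Principle B nor Principle C is at stake; coindexation permitted.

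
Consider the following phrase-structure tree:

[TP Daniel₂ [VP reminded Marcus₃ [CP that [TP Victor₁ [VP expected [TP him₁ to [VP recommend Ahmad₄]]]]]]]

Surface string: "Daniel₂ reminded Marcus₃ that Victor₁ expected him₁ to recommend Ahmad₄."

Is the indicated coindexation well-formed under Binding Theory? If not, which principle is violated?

Principle B

The two coindexed NPs are *Victor₁* and *him₁*.
*him₁* is a pronoun. Its binding domain is the embedded TP, whose subject is Victor₁.
*Victor₁* c-commands it within that domain and carries the same index.
The pronoun is locally bound → Principle B violation.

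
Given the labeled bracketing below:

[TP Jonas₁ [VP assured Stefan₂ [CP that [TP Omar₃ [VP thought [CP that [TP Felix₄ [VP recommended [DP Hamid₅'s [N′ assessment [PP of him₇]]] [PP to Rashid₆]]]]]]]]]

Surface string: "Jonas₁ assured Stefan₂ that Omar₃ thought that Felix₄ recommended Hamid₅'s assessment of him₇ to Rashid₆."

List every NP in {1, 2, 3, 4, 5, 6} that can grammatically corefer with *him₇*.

{1, 2, 3, 4, 6}

*him* is a pronoun, so Principle B applies: it must be free in its binding domain.
Binding domain of *him₇*: the possessed DP, whose subject is Hamid₅.
*Jonas₁* c-commands the pronoun but from outside its binding domain, and is not c-commanded by it → coindexation permitted.
*Stefan₂* c-commands the pronoun but from outside its binding domain, and is not c-commanded by it → coindexation permitted.
*Omar₃* c-commands the pronoun but from outside its binding domain, and is not c-commanded by it → coindexation permitted.
*Felix₄* c-commands the pronoun but from outside its binding domain, and is not c-commanded by it → coindexation permitted.
*Hamid₅* c-commands the pronoun within its binding domain → coindexation would violate Principle B.
*Rashid₆* and the pronoun do not c-command one another → neither Principle B nor Principle C is at stake; coindexation permitted.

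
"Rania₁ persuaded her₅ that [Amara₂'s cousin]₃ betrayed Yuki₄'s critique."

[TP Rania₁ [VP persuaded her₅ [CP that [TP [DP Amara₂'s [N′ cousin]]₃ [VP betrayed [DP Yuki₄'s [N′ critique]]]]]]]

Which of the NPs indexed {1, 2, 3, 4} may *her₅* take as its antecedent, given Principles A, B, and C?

none

*her* is a pronoun, so Principle B applies: it must be free in its binding domain.
Binding domain of *her₅*: the matrix TP, whose subject is Rania₁.
*Rania₁* c-commands the pronoun within its binding domain → coindexation would violate Principle B.
*Amara₂*: the pronoun c-commands this R-expression → coindexation would violate Principle C on *Amara₂*.
*[Amara₂'s cousin]₃*: the pronoun c-commands this R-expression → coindexation would violate Principle C on *[Amara₂'s cousin]₃*.
*Yuki₄*: the pronoun c-commands this R-expression → coindexation would violate Principle C on *Yuki₄*.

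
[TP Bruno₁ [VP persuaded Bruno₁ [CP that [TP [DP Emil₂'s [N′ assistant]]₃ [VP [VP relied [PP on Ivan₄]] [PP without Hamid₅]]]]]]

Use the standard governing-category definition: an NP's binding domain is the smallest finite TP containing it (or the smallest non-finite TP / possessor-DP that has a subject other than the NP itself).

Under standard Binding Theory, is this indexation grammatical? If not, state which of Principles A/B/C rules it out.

The two coindexed NPs are *Bruno₁* (the lower occurrence) and *Bruno₁* (the higher occurrence).
*Bruno₁* (the lower occurrence) is an R-expression. Principle C requires it to be free everywhere.
*Bruno₁* (the higher occurrence) c-commands it and carries the same index.
The R-expression is bound → Principle C violation.

Principle C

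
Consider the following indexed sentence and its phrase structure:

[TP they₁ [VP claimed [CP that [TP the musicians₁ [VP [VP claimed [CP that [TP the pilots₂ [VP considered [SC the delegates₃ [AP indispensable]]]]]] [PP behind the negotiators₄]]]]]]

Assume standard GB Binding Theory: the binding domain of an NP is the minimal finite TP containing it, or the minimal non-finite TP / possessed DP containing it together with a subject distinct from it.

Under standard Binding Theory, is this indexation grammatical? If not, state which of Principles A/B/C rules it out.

The two coindexed NPs are *they₁* and *the musicians₁*.
*the musicians₁* is an R-expression. Principle C requires it to be free everywhere.
*they₁* c-commands it and carries the same index.
The R-expression is bound → Principle C violation.

Principle C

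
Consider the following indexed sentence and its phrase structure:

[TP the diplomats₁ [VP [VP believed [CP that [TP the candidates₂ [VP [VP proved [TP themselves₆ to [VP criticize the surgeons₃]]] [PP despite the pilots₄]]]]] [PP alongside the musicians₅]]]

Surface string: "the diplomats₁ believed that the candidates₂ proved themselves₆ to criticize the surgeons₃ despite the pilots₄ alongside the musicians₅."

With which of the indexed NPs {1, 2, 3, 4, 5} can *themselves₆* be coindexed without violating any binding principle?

{2}

*themselves* is an anaphor, so Principle A applies: it must be bound in its binding domain.
Binding domain of *themselves₆*: the embedded TP, whose subject is the candidates₂.
*the diplomats₁* c-commands the anaphor but is outside its binding domain → cannot satisfy Principle A.
*the candidates₂* c-commands the anaphor within its binding domain → licit binder.
*the surgeons₃* does not c-command the anaphor → cannot bind it.
*the pilots₄* does not c-command the anaphor → cannot bind it.
*the musicians₅* does not c-command the anaphor → cannot bind it.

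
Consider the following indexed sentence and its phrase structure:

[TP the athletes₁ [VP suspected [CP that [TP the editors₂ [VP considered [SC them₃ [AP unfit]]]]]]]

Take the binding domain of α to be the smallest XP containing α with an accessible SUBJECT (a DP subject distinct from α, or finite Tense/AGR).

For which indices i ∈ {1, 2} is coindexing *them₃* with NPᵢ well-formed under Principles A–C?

*them* is a pronoun, so Principle B applies: it must be free in its binding domain.
Binding domain of *them₃*: the embedded TP, whose subject is the editors₂.
*the athletes₁* c-commands the pronoun but from outside its binding domain, and is not c-commanded by it → coindexation permitted.
*the editors₂* c-commands the pronoun within its binding domain → coindexation would violate Principle B.

{1}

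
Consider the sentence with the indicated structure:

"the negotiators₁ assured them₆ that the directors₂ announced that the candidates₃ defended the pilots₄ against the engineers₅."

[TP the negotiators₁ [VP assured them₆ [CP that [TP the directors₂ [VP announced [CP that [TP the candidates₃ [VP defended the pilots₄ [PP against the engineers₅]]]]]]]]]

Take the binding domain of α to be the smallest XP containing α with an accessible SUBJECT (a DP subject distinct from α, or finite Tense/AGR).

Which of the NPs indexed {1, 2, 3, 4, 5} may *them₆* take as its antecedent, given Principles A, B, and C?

none

*them* is a pronoun, so Principle B applies: it must be free in its binding domain.
Binding domain of *them₆*: the matrix TP, whose subject is the negotiators₁.
*the negotiators₁* c-commands the pronoun within its binding domain → coindexation would violate Principle B.
*the directors₂*: the pronoun c-commands this R-expression → coindexation would violate Principle C on *the directors₂*.
*the candidates₃*: the pronoun c-commands this R-expression → coindexation would violate Principle C on *the candidates₃*.
*the pilots₄*: the pronoun c-commands this R-expression → coindexation would violate Principle C on *the pilots₄*.
*the engineers₅*: the pronoun c-commands this R-expression → coindexation would violate Principle C on *the engineers₅*.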